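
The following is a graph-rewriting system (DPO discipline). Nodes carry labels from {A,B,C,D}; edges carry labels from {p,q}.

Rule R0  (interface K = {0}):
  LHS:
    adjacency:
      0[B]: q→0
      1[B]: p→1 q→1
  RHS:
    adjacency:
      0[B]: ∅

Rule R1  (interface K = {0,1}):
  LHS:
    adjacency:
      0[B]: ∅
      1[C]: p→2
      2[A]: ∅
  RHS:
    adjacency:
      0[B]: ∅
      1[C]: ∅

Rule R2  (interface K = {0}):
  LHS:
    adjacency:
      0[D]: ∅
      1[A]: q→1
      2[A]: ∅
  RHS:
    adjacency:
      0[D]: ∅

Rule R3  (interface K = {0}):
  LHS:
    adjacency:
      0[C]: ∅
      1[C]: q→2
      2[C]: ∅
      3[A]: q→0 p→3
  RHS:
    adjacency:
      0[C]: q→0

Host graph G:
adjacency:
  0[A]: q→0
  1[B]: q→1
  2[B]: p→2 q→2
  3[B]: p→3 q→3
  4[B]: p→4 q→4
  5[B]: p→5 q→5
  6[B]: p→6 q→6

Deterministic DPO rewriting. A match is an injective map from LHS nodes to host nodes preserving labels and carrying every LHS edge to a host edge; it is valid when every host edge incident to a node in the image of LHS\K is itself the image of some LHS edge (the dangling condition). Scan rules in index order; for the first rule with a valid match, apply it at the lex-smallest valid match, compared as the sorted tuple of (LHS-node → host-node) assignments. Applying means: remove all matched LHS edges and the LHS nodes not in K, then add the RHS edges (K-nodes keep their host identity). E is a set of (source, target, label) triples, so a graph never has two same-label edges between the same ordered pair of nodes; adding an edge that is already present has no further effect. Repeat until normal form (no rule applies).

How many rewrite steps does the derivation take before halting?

start.  V:7 E:12  edges: 0-q->0 1-q->1 2-p->2 2-q->2 3-p->3 3-q->3 4-p->4 4-q->4 5-p->5 5-q->5 6-p->6 6-q->6
1. fire R0 via {0↦1, 1↦2}  →  V:6 E:9  edges: 0-q->0 3-p->3 3-q->3 4-p->4 4-q->4 5-p->5 5-q->5 6-p->6 6-q->6
2. fire R0 via {0↦3, 1↦4}  →  V:5 E:6  edges: 0-q->0 3-p->3 5-p->5 5-q->5 6-p->6 6-q->6
3. fire R0 via {0↦5, 1↦6}  →  V:4 E:3  edges: 0-q->0 3-p->3 5-p->5
final graph: no rule applies after step 3

Answer: 3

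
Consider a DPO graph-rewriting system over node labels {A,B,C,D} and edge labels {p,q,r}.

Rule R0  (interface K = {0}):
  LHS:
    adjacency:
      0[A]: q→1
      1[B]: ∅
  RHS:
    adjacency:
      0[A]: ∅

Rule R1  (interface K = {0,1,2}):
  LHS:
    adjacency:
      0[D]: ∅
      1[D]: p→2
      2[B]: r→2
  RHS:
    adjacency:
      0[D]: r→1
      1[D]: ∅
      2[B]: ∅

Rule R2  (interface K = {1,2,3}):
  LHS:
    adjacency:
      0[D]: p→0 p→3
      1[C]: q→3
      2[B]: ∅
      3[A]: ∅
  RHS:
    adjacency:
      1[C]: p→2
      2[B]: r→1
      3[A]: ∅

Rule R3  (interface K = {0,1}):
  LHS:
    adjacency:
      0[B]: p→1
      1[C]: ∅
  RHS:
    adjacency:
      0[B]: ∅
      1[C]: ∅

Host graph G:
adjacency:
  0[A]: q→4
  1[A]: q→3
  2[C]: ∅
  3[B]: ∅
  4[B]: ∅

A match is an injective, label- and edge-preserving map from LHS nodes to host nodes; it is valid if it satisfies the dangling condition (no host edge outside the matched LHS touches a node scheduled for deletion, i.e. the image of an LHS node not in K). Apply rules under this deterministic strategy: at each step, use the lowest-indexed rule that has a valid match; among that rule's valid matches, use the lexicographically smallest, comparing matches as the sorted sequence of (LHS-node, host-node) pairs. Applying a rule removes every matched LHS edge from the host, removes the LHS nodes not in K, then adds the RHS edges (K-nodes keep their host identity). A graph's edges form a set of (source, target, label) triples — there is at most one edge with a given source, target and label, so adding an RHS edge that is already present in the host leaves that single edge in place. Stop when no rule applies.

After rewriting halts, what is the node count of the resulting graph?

[0] host  ⇒  5 nodes, 2 edges  {0-q->4 1-q->3}
[1] R0 @ {0↦0, 1↦4}  ⇒  4 nodes, 1 edges  {1-q->3}
[2] R0 @ {0↦1, 1↦3}  ⇒  3 nodes, 0 edges  {∅}
halt: no rule applies after step 2
NF nodes: {0:A, 1:A, 2:C}

Answer: 3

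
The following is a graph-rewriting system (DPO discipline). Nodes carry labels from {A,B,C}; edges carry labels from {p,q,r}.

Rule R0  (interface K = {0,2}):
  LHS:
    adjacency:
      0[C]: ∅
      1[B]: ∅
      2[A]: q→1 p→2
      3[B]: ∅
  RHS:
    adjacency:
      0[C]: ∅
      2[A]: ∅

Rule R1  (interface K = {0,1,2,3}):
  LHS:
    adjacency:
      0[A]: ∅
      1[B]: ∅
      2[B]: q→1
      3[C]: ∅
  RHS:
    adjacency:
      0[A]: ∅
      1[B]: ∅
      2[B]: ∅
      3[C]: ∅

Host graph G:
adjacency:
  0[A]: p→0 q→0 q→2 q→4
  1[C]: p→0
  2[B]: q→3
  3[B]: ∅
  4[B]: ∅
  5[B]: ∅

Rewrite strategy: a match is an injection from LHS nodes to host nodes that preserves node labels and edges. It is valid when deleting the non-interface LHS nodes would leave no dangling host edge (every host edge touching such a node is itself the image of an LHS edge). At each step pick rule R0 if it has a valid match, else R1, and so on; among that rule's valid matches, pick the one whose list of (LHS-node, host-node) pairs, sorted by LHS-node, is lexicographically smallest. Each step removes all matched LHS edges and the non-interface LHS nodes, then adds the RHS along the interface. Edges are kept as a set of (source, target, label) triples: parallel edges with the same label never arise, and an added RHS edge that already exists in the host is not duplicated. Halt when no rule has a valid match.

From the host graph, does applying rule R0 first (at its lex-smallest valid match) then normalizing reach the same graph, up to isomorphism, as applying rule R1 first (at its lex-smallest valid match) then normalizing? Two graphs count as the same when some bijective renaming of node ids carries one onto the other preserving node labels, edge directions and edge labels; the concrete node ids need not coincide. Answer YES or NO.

branch R0-first: apply at {0↦1, 1↦4, 2↦0, 3↦5} → |E|=4, then 1 more step(s) → NF |V|=4 |E|=3 V={0:A, 1:C, 2:B, 3:B} E=0-q->0 0-q->2 1-p->0
branch R1-first: apply at {0↦0, 1↦3, 2↦2, 3↦1} → |E|=5, then 1 more step(s) → NF |V|=4 |E|=3 V={0:A, 1:C, 4:B, 5:B} E=0-q->0 0-q->4 1-p->0
graphs isomorphic (equal up to label-preserving node renaming)

Answer: YES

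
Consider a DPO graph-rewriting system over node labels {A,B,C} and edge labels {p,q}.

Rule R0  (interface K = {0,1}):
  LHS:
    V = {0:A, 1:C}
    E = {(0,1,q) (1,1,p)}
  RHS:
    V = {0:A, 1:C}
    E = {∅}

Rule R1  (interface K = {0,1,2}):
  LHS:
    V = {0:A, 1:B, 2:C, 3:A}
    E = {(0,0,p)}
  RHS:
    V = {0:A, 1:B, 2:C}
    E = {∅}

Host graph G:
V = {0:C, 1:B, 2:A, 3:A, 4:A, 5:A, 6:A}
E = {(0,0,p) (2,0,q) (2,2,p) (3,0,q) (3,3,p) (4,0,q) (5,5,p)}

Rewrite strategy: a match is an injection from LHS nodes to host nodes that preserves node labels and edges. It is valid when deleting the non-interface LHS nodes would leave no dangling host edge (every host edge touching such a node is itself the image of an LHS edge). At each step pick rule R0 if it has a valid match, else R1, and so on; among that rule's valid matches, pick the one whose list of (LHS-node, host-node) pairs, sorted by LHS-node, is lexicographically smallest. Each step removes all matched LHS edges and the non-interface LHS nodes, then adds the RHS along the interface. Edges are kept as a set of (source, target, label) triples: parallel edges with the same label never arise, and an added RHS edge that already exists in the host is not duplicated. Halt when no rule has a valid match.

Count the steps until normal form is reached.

Answer: 3

Steps:
start.  V:7 E:7  edges: 0-p->0 2-q->0 2-p->2 3-q->0 3-p->3 4-q->0 5-p->5
1. fire R0 via {0↦2, 1↦0}  →  V:7 E:5  edges: 2-p->2 3-q->0 3-p->3 4-q->0 5-p->5
2. fire R1 via {0↦2, 1↦1, 2↦0, 3↦6}  →  V:6 E:4  edges: 3-q->0 3-p->3 4-q->0 5-p->5
3. fire R1 via {0↦3, 1↦1, 2↦0, 3↦2}  →  V:5 E:3  edges: 3-q->0 4-q->0 5-p->5
normal form: no rule applies after step 3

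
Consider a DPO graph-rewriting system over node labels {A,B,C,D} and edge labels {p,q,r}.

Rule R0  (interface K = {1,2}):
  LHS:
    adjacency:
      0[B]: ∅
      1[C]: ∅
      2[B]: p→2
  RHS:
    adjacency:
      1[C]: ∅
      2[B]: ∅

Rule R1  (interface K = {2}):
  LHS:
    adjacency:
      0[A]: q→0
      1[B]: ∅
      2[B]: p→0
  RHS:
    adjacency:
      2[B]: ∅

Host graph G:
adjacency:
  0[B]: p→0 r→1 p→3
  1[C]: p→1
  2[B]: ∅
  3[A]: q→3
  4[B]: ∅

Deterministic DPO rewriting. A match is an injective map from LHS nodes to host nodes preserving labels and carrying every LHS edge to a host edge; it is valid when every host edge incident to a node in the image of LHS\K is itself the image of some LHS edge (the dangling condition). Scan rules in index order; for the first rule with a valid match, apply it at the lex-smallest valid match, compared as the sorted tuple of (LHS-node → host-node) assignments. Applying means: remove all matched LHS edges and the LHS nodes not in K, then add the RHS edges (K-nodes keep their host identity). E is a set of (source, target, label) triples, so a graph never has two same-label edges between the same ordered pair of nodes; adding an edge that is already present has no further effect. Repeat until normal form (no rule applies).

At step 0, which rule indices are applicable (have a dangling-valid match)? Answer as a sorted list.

R0: 2 valid matches — {0↦2, 1↦1, 2↦0}, {0↦4, 1↦1, 2↦0}
R1: 2 valid matches — {0↦3, 1↦2, 2↦0}, {0↦3, 1↦4, 2↦0}

Answer: [R0,R1]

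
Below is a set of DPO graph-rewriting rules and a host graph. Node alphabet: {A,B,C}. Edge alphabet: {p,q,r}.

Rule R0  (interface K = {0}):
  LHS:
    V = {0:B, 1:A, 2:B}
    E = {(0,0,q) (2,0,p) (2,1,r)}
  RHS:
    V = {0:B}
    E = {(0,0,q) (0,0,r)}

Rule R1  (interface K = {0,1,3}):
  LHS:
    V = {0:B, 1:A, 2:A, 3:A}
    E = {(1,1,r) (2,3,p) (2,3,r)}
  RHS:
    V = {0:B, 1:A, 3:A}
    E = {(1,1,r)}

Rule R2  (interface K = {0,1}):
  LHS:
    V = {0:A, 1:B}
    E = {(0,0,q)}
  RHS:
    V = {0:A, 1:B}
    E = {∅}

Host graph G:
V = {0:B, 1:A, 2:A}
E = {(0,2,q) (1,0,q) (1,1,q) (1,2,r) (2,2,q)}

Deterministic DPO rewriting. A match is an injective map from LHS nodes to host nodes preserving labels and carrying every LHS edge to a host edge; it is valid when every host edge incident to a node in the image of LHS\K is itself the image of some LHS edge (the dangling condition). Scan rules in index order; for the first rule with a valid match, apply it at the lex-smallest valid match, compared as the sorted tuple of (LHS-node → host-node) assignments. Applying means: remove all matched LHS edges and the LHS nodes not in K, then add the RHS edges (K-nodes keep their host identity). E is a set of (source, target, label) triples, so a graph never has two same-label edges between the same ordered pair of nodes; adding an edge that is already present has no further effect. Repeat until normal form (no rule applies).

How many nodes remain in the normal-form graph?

initial: |V|=3 |E|=5  E = 0-q->2 1-q->0 1-q->1 1-r->2 2-q->2
step 1: apply R2 at {0↦1, 1↦0}  → |V|=3 |E|=4  E = 0-q->2 1-q->0 1-r->2 2-q->2
step 2: apply R2 at {0↦2, 1↦0}  → |V|=3 |E|=3  E = 0-q->2 1-q->0 1-r->2
halt: no rule applies after step 2
NF nodes: {0:B, 1:A, 2:A}

Answer: 3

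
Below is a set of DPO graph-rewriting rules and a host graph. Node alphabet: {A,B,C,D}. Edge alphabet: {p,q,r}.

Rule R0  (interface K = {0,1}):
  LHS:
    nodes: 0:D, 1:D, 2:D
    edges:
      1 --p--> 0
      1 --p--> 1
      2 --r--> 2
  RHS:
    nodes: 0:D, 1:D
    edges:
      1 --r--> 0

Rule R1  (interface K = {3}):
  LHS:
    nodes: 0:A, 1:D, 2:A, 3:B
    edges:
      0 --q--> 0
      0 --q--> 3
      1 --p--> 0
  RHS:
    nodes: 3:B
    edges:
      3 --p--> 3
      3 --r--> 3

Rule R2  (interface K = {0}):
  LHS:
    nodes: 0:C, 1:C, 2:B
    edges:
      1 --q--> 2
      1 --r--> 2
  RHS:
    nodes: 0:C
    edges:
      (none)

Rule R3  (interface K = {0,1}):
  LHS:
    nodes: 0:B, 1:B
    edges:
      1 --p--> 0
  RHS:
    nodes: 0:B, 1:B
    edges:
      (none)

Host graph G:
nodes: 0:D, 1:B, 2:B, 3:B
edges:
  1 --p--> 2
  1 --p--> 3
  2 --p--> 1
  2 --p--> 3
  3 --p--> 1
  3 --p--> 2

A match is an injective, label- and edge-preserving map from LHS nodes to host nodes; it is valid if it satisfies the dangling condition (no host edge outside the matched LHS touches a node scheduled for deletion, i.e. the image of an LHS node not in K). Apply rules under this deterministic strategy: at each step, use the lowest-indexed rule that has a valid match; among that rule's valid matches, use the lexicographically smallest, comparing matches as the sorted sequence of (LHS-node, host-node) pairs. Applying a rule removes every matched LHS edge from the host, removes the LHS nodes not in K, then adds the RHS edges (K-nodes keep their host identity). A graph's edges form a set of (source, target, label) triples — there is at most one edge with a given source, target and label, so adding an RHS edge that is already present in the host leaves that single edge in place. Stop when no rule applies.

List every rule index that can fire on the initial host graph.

R0: no valid match — LHS pattern not found
R1: no valid match — LHS pattern not found
R2: no valid match — LHS pattern not found
R3: 6 valid matches — {0↦1, 1↦2}, {0↦1, 1↦3}, {0↦2, 1↦1} (+3 more)

Answer: [R3]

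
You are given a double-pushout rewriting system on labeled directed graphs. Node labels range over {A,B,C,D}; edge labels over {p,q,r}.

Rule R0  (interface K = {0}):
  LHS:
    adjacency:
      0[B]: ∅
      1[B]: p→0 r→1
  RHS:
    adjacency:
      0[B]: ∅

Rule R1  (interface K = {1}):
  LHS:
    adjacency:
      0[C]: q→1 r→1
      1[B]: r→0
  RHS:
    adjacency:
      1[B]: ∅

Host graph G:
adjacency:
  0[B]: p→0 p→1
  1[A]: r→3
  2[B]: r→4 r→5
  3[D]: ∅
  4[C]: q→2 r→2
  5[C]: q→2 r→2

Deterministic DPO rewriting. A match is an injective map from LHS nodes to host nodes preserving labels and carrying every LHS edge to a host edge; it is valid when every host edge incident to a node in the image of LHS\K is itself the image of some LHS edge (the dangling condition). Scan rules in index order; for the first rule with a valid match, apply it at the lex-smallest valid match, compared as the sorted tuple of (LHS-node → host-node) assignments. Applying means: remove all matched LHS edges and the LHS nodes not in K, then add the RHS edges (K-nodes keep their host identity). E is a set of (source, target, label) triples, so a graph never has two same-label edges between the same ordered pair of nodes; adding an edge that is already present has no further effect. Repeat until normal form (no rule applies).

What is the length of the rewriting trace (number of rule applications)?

Answer: 2

Derivation:
[0] host  ⇒  6 nodes, 9 edges  {0-p->0 0-p->1 1-r->3 2-r->4 2-r->5 4-q->2 4-r->2 5-q->2 5-r->2}
[1] R1 @ {0↦4, 1↦2}  ⇒  5 nodes, 6 edges  {0-p->0 0-p->1 1-r->3 2-r->5 5-q->2 5-r->2}
[2] R1 @ {0↦5, 1↦2}  ⇒  4 nodes, 3 edges  {0-p->0 0-p->1 1-r->3}
halt: no rule applies after step 2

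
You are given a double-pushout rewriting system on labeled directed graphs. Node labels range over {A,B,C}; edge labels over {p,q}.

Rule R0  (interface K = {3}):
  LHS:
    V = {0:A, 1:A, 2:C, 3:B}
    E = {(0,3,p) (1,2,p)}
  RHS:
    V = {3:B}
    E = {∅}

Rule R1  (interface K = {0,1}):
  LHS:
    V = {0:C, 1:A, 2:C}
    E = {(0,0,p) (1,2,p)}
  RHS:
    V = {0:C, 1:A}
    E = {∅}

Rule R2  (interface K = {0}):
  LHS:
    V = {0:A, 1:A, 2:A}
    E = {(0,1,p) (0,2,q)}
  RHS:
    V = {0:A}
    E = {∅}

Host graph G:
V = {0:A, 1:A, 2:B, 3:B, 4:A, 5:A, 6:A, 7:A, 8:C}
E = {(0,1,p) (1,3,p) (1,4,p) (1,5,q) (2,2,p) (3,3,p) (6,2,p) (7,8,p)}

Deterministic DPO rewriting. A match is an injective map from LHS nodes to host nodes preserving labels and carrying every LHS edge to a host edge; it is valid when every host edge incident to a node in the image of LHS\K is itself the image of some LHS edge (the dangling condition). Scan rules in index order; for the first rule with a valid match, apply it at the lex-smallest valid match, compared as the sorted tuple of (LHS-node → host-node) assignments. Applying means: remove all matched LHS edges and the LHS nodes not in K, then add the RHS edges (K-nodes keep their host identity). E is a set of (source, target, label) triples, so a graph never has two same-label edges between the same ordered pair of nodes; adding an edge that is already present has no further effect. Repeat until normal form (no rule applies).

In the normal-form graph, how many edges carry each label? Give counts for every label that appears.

Answer: p:4

Derivation:
[0] host  ⇒  9 nodes, 8 edges  {0-p->1 1-p->3 1-p->4 1-q->5 2-p->2 3-p->3 6-p->2 7-p->8}
[1] R0 @ {0↦6, 1↦7, 2↦8, 3↦2}  ⇒  6 nodes, 6 edges  {0-p->1 1-p->3 1-p->4 1-q->5 2-p->2 3-p->3}
[2] R2 @ {0↦1, 1↦4, 2↦5}  ⇒  4 nodes, 4 edges  {0-p->1 1-p->3 2-p->2 3-p->3}
final graph: no rule applies after step 2
NF edges: [(0, 1, 'p'), (1, 3, 'p'), (2, 2, 'p'), (3, 3, 'p')]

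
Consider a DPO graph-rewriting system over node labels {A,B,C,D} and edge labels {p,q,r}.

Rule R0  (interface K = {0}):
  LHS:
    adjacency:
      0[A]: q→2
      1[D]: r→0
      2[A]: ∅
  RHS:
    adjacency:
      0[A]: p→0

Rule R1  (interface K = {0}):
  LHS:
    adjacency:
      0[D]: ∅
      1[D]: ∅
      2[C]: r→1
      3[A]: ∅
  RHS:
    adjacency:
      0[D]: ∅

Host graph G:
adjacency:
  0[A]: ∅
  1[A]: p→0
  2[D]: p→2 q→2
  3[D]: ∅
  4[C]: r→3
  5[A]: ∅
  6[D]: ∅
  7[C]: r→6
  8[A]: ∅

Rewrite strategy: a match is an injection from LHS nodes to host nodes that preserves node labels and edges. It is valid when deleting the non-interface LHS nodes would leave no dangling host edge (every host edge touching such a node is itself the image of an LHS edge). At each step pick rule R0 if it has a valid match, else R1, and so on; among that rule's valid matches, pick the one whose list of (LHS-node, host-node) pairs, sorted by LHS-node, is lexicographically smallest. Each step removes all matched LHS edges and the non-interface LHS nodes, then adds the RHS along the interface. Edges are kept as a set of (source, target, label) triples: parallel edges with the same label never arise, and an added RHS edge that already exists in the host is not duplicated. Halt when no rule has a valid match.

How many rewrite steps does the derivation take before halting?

Answer: 2

Derivation:
initial: |V|=9 |E|=5  E = 1-p->0 2-p->2 2-q->2 4-r->3 7-r->6
step 1: apply R1 at {0↦2, 1↦3, 2↦4, 3↦5}  → |V|=6 |E|=4  E = 1-p->0 2-p->2 2-q->2 7-r->6
step 2: apply R1 at {0↦2, 1↦6, 2↦7, 3↦8}  → |V|=3 |E|=3  E = 1-p->0 2-p->2 2-q->2
final graph: no rule applies after step 2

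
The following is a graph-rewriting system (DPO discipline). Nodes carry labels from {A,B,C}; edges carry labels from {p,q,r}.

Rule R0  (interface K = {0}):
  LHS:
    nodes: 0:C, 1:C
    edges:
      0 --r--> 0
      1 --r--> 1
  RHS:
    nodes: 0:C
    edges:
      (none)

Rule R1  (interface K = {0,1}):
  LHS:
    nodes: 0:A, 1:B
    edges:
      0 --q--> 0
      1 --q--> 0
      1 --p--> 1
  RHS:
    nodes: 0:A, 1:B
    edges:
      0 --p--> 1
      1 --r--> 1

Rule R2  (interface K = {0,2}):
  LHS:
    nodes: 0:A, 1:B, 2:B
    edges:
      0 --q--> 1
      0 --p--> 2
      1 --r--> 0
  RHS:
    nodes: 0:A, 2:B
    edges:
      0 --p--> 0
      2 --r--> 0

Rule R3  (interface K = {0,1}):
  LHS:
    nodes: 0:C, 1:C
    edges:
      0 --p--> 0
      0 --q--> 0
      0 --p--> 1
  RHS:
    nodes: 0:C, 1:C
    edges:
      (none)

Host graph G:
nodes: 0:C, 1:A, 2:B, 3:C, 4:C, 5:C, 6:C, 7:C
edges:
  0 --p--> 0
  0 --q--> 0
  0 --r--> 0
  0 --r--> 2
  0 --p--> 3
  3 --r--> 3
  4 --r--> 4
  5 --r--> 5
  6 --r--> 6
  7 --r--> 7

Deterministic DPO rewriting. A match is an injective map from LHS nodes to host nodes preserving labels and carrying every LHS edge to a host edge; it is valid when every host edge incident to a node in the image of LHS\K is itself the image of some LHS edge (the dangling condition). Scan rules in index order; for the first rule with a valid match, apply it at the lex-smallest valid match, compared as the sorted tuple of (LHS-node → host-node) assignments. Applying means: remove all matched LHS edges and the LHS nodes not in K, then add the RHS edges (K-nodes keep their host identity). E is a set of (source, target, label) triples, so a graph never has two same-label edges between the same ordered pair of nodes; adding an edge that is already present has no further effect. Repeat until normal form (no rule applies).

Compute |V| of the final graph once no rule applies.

Answer: 5

Derivation:
start.  V:8 E:10  edges: 0-p->0 0-q->0 0-r->0 0-r->2 0-p->3 3-r->3 4-r->4 5-r->5 6-r->6 7-r->7
1. fire R0 via {0↦0, 1↦4}  →  V:7 E:8  edges: 0-p->0 0-q->0 0-r->2 0-p->3 3-r->3 5-r->5 6-r->6 7-r->7
2. fire R0 via {0↦3, 1↦5}  →  V:6 E:6  edges: 0-p->0 0-q->0 0-r->2 0-p->3 6-r->6 7-r->7
3. fire R0 via {0↦6, 1↦7}  →  V:5 E:4  edges: 0-p->0 0-q->0 0-r->2 0-p->3
4. fire R3 via {0↦0, 1↦3}  →  V:5 E:1  edges: 0-r->2
normal form: no rule applies after step 4
NF nodes: {0:C, 1:A, 2:B, 3:C, 6:C}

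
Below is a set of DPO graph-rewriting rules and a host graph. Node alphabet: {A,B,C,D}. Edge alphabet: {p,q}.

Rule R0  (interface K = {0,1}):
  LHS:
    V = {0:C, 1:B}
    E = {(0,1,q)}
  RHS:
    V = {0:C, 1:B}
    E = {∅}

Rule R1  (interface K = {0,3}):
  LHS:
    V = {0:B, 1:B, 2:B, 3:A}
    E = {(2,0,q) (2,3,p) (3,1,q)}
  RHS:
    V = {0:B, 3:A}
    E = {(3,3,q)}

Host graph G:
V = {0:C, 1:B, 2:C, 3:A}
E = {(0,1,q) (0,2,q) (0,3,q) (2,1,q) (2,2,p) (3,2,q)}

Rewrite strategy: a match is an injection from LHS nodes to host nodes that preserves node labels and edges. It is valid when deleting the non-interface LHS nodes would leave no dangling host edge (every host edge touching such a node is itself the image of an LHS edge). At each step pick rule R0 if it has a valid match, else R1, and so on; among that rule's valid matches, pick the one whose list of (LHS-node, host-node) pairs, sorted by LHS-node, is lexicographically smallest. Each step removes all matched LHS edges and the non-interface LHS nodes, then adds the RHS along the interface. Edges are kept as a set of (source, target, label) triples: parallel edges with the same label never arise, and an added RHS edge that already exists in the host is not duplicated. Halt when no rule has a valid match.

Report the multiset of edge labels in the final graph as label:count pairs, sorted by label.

initial: |V|=4 |E|=6  E = 0-q->1 0-q->2 0-q->3 2-q->1 2-p->2 3-q->2
step 1: apply R0 at {0↦0, 1↦1}  → |V|=4 |E|=5  E = 0-q->2 0-q->3 2-q->1 2-p->2 3-q->2
step 2: apply R0 at {0↦2, 1↦1}  → |V|=4 |E|=4  E = 0-q->2 0-q->3 2-p->2 3-q->2
normal form: no rule applies after step 2
NF edges: [(0, 2, 'q'), (0, 3, 'q'), (2, 2, 'p'), (3, 2, 'q')]

Answer: p:1 q:3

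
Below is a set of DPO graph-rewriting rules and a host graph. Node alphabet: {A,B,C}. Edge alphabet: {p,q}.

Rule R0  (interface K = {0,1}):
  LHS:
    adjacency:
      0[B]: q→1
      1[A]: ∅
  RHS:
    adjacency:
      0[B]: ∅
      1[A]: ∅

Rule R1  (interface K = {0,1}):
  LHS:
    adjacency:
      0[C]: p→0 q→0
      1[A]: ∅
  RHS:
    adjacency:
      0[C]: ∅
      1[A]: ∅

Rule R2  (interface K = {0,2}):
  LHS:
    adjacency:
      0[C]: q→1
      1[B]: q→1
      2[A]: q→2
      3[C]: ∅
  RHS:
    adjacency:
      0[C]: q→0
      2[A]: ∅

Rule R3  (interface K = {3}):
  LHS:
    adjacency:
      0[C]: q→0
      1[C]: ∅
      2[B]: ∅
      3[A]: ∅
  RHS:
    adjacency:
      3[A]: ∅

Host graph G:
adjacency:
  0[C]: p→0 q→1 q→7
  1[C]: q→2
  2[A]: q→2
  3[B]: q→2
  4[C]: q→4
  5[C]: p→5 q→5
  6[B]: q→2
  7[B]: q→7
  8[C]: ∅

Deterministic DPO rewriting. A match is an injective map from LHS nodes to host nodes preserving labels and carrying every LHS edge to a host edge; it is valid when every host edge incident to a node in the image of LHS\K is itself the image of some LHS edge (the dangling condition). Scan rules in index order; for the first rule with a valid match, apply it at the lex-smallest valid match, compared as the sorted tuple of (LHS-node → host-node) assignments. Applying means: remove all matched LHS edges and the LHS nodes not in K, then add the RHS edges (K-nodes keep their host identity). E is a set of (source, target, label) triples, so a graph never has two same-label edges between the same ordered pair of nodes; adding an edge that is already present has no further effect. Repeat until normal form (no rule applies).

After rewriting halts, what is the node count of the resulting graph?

initial: |V|=9 |E|=11  E = 0-p->0 0-q->1 0-q->7 1-q->2 2-q->2 3-q->2 4-q->4 5-p->5 5-q->5 6-q->2 7-q->7
step 1: apply R0 at {0↦3, 1↦2}  → |V|=9 |E|=10  E = 0-p->0 0-q->1 0-q->7 1-q->2 2-q->2 4-q->4 5-p->5 5-q->5 6-q->2 7-q->7
step 2: apply R0 at {0↦6, 1↦2}  → |V|=9 |E|=9  E = 0-p->0 0-q->1 0-q->7 1-q->2 2-q->2 4-q->4 5-p->5 5-q->5 7-q->7
step 3: apply R1 at {0↦5, 1↦2}  → |V|=9 |E|=7  E = 0-p->0 0-q->1 0-q->7 1-q->2 2-q->2 4-q->4 7-q->7
step 4: apply R2 at {0↦0, 1↦7, 2↦2, 3↦5}  → |V|=7 |E|=5  E = 0-p->0 0-q->0 0-q->1 1-q->2 4-q->4
step 5: apply R1 at {0↦0, 1↦2}  → |V|=7 |E|=3  E = 0-q->1 1-q->2 4-q->4
step 6: apply R3 at {0↦4, 1↦8, 2↦3, 3↦2}  → |V|=4 |E|=2  E = 0-q->1 1-q->2
halt: no rule applies after step 6
NF nodes: {0:C, 1:C, 2:A, 6:B}

Answer: 4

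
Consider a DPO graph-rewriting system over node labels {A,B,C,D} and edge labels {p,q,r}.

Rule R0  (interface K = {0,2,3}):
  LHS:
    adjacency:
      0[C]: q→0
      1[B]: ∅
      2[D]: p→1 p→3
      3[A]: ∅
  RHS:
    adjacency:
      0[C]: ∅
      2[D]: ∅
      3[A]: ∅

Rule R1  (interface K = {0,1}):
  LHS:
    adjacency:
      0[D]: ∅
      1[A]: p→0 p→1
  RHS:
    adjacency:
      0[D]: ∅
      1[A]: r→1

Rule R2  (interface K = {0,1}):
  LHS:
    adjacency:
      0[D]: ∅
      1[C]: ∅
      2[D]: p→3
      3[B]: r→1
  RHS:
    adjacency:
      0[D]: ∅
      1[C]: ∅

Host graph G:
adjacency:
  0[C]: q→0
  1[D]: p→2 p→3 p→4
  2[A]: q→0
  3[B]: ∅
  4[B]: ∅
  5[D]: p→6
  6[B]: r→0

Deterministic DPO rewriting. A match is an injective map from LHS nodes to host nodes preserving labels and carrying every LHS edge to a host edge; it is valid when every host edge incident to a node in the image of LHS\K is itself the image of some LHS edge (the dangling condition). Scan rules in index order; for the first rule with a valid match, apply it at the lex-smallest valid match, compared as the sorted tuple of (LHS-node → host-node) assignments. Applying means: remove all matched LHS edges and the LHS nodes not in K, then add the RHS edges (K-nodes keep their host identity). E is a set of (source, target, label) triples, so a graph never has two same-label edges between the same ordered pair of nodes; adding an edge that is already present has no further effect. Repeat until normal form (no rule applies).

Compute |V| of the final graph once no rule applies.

Answer: 4

Rewrite trace:
[0] host  ⇒  7 nodes, 7 edges  {0-q->0 1-p->2 1-p->3 1-p->4 2-q->0 5-p->6 6-r->0}
[1] R0 @ {0↦0, 1↦3, 2↦1, 3↦2}  ⇒  6 nodes, 4 edges  {1-p->4 2-q->0 5-p->6 6-r->0}
[2] R2 @ {0↦1, 1↦0, 2↦5, 3↦6}  ⇒  4 nodes, 2 edges  {1-p->4 2-q->0}
final graph: no rule applies after step 2
NF nodes: {0:C, 1:D, 2:A, 4:B}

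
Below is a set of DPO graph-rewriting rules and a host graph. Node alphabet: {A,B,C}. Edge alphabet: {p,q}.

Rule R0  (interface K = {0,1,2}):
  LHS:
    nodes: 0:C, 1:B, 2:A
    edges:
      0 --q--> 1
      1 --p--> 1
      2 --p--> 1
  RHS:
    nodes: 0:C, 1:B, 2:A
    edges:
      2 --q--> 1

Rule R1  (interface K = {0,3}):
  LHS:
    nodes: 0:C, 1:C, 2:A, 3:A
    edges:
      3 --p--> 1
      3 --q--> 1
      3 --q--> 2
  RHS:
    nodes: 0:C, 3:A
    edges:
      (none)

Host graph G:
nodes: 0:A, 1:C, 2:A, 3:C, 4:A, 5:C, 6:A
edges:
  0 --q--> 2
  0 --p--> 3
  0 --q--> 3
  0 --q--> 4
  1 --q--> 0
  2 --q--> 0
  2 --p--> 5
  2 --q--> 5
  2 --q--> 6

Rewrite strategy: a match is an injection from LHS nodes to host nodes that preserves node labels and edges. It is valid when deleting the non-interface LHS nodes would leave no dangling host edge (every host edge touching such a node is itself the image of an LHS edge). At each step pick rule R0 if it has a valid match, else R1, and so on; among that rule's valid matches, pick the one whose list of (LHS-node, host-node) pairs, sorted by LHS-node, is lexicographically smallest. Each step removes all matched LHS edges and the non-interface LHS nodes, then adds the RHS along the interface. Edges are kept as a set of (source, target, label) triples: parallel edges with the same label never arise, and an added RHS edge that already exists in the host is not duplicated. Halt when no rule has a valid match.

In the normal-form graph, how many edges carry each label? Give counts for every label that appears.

initial: |V|=7 |E|=9  E = 0-q->2 0-p->3 0-q->3 0-q->4 1-q->0 2-q->0 2-p->5 2-q->5 2-q->6
step 1: apply R1 at {0↦1, 1↦3, 2↦4, 3↦0}  → |V|=5 |E|=6  E = 0-q->2 1-q->0 2-q->0 2-p->5 2-q->5 2-q->6
step 2: apply R1 at {0↦1, 1↦5, 2↦6, 3↦2}  → |V|=3 |E|=3  E = 0-q->2 1-q->0 2-q->0
final graph: no rule applies after step 2
NF edges: [(0, 2, 'q'), (1, 0, 'q'), (2, 0, 'q')]

Answer: q:3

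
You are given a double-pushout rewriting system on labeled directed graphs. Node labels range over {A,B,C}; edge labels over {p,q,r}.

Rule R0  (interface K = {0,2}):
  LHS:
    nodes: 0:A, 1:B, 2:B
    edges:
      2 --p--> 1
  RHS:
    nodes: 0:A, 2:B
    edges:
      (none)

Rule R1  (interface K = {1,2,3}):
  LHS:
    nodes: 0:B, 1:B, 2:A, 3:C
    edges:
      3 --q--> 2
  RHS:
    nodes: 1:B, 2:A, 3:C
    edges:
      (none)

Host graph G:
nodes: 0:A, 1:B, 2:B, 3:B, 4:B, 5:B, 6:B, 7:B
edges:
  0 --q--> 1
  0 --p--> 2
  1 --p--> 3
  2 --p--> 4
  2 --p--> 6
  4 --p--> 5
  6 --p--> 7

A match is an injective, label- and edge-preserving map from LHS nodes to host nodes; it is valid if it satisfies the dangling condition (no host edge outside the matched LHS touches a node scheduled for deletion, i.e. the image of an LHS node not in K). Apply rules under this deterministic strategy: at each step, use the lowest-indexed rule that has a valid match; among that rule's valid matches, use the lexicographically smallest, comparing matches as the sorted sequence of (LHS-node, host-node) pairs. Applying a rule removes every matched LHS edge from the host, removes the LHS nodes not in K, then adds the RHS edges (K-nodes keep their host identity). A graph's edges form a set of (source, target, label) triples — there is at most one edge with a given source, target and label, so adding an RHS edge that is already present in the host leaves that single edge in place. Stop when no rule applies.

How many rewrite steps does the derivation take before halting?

Answer: 5

Rewrite trace:
start.  V:8 E:7  edges: 0-q->1 0-p->2 1-p->3 2-p->4 2-p->6 4-p->5 6-p->7
1. fire R0 via {0↦0, 1↦3, 2↦1}  →  V:7 E:6  edges: 0-q->1 0-p->2 2-p->4 2-p->6 4-p->5 6-p->7
2. fire R0 via {0↦0, 1↦5, 2↦4}  →  V:6 E:5  edges: 0-q->1 0-p->2 2-p->4 2-p->6 6-p->7
3. fire R0 via {0↦0, 1↦4, 2↦2}  →  V:5 E:4  edges: 0-q->1 0-p->2 2-p->6 6-p->7
4. fire R0 via {0↦0, 1↦7, 2↦6}  →  V:4 E:3  edges: 0-q->1 0-p->2 2-p->6
5. fire R0 via {0↦0, 1↦6, 2↦2}  →  V:3 E:2  edges: 0-q->1 0-p->2
final graph: no rule applies after step 5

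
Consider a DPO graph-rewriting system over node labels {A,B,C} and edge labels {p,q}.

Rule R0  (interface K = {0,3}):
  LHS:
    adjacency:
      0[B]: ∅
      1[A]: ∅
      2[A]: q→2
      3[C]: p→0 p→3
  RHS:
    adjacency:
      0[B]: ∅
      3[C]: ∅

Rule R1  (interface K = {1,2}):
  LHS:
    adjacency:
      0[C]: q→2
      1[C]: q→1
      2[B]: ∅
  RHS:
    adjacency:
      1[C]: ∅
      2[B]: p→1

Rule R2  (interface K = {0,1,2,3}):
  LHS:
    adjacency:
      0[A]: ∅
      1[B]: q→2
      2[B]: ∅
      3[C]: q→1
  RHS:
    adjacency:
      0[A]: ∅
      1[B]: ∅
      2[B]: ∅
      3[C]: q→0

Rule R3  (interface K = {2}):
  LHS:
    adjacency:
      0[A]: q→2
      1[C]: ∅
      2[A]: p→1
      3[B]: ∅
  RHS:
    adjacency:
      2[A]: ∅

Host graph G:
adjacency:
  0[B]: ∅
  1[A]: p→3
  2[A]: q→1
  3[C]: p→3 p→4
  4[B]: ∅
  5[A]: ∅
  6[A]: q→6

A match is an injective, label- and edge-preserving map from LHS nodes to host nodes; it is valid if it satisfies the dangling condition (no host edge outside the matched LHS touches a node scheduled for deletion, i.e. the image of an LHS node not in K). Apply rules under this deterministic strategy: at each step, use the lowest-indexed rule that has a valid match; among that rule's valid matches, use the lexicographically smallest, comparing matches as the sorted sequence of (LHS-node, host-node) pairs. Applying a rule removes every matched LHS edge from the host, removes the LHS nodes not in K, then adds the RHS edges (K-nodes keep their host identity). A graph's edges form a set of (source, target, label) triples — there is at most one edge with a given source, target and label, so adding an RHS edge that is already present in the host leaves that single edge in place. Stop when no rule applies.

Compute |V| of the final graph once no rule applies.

Answer: 2

Derivation:
[0] host  ⇒  7 nodes, 5 edges  {1-p->3 2-q->1 3-p->3 3-p->4 6-q->6}
[1] R0 @ {0↦4, 1↦5, 2↦6, 3↦3}  ⇒  5 nodes, 2 edges  {1-p->3 2-q->1}
[2] R3 @ {0↦2, 1↦3, 2↦1, 3↦0}  ⇒  2 nodes, 0 edges  {∅}
halt: no rule applies after step 2
NF nodes: {1:A, 4:B}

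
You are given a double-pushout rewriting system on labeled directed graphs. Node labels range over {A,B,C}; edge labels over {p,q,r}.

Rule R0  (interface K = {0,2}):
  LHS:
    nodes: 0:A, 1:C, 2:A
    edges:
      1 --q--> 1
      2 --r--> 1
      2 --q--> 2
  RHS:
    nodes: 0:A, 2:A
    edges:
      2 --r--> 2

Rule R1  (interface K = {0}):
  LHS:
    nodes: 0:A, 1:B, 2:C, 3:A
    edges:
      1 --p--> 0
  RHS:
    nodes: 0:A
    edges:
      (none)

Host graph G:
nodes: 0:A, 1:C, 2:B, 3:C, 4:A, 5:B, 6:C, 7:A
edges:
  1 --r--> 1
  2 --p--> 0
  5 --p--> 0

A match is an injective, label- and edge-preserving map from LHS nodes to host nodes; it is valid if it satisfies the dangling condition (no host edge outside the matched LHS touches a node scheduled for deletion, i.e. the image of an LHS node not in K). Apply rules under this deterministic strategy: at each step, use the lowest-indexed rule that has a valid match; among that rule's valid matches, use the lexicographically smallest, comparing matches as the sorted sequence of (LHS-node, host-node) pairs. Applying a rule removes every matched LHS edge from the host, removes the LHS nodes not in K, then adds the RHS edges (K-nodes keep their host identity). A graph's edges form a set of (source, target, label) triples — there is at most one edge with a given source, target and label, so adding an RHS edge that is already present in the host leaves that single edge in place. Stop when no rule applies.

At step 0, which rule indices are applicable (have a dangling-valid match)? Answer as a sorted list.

R0: no valid match — LHS pattern not found
R1: 8 valid matches — {0↦0, 1↦2, 2↦3, 3↦4}, {0↦0, 1↦2, 2↦3, 3↦7}, {0↦0, 1↦2, 2↦6, 3↦4} (+5 more)

Answer: [R1]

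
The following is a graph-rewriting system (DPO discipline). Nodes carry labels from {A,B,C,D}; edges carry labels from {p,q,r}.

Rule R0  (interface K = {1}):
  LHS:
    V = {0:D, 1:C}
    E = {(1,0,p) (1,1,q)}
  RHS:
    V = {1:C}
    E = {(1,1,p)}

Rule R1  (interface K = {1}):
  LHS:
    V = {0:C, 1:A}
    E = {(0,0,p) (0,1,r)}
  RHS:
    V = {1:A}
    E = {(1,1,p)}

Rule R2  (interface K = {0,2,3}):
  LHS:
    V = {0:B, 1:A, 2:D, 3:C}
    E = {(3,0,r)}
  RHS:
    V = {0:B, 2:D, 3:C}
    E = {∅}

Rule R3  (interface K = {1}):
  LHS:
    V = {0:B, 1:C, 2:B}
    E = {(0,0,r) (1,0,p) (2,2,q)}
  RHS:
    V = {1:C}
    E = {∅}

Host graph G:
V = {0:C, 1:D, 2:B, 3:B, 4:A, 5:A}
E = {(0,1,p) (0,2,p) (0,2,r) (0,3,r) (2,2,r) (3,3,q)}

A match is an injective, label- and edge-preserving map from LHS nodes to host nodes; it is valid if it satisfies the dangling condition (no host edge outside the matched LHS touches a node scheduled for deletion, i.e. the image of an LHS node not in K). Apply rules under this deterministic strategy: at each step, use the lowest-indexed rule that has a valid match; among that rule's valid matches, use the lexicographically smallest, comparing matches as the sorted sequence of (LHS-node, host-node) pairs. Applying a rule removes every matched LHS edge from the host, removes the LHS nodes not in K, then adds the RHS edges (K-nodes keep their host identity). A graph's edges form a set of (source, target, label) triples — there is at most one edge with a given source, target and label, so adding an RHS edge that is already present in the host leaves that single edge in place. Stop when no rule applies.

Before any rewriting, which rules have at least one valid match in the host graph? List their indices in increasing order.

R0: no valid match — LHS pattern not found
R1: no valid match — LHS pattern not found
R2: 4 valid matches — {0↦2, 1↦4, 2↦1, 3↦0}, {0↦2, 1↦5, 2↦1, 3↦0}, {0↦3, 1↦4, 2↦1, 3↦0} (+1 more)
R3: no valid match — 1 raw match, all fail dangling condition

Answer: [R2]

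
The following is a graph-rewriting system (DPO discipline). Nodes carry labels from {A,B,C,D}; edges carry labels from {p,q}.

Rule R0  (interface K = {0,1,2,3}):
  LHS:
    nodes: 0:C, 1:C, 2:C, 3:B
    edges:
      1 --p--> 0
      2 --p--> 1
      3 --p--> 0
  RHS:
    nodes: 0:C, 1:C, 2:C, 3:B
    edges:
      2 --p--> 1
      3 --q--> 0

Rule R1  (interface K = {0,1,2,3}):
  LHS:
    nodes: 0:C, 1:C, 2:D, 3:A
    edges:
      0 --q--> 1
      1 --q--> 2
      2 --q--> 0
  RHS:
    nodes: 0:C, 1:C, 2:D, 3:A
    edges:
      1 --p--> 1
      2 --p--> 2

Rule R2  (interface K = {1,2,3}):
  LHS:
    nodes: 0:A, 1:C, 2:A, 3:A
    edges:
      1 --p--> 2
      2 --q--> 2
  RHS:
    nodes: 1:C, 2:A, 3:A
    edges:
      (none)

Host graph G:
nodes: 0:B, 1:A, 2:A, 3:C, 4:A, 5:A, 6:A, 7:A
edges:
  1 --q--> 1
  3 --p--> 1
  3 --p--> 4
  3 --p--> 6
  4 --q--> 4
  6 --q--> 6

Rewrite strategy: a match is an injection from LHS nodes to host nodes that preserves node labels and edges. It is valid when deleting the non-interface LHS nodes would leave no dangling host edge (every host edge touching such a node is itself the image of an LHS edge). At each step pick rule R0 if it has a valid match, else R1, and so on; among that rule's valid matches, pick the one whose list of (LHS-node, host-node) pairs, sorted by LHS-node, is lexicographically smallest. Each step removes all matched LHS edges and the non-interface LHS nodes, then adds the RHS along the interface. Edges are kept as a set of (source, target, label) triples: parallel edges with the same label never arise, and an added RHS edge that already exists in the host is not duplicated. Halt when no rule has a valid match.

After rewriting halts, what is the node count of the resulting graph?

Answer: 5

Steps:
initial: |V|=8 |E|=6  E = 1-q->1 3-p->1 3-p->4 3-p->6 4-q->4 6-q->6
step 1: apply R2 at {0↦2, 1↦3, 2↦1, 3↦4}  → |V|=7 |E|=4  E = 3-p->4 3-p->6 4-q->4 6-q->6
step 2: apply R2 at {0↦1, 1↦3, 2↦4, 3↦5}  → |V|=6 |E|=2  E = 3-p->6 6-q->6
step 3: apply R2 at {0↦4, 1↦3, 2↦6, 3↦5}  → |V|=5 |E|=0  E = ∅
halt: no rule applies after step 3
NF nodes: {0:B, 3:C, 5:A, 6:A, 7:A}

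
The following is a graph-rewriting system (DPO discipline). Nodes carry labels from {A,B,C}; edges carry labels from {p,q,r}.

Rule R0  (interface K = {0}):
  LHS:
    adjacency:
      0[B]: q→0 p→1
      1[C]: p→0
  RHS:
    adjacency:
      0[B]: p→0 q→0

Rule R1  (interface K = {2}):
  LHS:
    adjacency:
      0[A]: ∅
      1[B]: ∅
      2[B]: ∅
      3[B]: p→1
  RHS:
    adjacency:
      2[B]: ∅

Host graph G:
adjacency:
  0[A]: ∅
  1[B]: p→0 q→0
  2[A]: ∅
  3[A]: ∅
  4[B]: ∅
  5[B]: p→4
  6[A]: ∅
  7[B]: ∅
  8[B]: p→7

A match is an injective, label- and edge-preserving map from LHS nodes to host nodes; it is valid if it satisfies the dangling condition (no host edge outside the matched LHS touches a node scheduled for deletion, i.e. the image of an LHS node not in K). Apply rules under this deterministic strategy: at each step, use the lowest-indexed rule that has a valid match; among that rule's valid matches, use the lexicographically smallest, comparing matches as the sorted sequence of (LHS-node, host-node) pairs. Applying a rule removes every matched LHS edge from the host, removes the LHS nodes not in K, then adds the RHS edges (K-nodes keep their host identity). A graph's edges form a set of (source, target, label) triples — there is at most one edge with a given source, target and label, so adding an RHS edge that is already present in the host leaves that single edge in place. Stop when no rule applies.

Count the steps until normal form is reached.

Answer: 2

Rewrite trace:
[0] host  ⇒  9 nodes, 4 edges  {1-p->0 1-q->0 5-p->4 8-p->7}
[1] R1 @ {0↦2, 1↦4, 2↦1, 3↦5}  ⇒  6 nodes, 3 edges  {1-p->0 1-q->0 8-p->7}
[2] R1 @ {0↦3, 1↦7, 2↦1, 3↦8}  ⇒  3 nodes, 2 edges  {1-p->0 1-q->0}
halt: no rule applies after step 2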